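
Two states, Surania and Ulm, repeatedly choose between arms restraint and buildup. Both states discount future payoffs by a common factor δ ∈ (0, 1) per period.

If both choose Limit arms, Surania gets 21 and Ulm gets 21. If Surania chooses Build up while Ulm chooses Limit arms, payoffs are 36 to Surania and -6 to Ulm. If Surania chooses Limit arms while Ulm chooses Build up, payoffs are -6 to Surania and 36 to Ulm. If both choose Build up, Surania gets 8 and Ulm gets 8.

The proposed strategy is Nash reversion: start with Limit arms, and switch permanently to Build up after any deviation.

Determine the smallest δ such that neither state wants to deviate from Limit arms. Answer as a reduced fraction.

Under grim trigger the critical discount factor is (T−C)/(T−P) with T = 36, C = 21, P = 8.
δ* = (36−21)/(36−8) = 15/28.

15/28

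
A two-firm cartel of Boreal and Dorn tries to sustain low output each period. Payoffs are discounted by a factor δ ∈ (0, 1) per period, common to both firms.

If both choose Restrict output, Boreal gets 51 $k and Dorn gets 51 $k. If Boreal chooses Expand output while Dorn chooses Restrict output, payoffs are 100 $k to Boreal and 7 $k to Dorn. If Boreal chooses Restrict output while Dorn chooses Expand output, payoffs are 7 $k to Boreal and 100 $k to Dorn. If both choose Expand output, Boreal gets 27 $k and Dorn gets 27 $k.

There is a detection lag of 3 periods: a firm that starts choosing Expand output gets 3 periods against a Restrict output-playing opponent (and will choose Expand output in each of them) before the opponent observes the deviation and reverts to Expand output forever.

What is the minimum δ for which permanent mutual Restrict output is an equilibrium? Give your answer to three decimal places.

0.876

A deviator earns 100 for 3 periods, then 27 forever; cooperating earns 51 forever. Multiplying the IC by (1−δ):
51 ≥ 100(1−δ^3) + 27δ^3, so 73·δ^3 ≥ 49 and δ^3 ≥ 49/73.
δ ≥ (49/73)^(1/3) ≈ 0.876.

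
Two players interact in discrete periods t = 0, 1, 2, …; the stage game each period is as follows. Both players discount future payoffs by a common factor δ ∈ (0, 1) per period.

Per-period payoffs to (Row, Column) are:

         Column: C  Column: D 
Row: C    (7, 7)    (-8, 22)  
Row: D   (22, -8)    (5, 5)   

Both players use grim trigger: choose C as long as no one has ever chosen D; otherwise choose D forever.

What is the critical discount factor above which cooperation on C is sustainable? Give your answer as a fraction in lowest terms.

15/17

Cooperation forever yields 7 each period: 7/(1−δ).
Deviating yields 22 once, then 5 forever: 22 + 5δ/(1−δ).
No profitable deviation requires 7/(1−δ) ≥ 22 + 5δ/(1−δ).
Multiplying by (1−δ): 7 ≥ 22(1−δ) + 5δ = 22 − 17δ.
So 17δ ≥ 15, i.e. δ ≥ 15/17.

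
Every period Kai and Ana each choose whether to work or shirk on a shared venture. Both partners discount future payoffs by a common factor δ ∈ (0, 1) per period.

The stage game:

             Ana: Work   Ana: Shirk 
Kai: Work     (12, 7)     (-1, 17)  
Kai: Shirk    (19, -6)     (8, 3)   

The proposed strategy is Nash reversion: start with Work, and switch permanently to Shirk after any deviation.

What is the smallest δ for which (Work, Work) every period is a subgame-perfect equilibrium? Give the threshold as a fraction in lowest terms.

5/7

Kai's threshold: (19−12)/(19−8) = 7/11.
Ana's threshold: (17−7)/(17−3) = 5/7.
7/11 < 5/7, so Ana binds and δ* = 5/7.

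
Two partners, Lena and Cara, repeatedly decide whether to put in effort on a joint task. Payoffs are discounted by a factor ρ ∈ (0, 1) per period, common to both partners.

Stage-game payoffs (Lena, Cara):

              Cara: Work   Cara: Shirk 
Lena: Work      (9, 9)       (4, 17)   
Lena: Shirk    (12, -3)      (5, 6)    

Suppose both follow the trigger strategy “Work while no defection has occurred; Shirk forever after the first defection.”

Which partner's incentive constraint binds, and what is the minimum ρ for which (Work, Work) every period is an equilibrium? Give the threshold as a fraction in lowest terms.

Lena's threshold: (12−9)/(12−5) = 3/7.
Cara's threshold: (17−9)/(17−6) = 8/11.
3/7 < 8/11, so Cara binds and ρ* = 8/11.

Cara; ρ ≥ 8/11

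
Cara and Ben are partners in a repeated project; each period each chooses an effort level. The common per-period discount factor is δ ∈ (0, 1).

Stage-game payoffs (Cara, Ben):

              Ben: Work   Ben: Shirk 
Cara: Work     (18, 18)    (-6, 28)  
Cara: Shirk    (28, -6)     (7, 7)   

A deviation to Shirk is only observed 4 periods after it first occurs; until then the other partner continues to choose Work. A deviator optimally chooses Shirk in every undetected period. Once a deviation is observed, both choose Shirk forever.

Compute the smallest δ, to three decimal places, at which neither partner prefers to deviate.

0.831

Deviating for the 4 undetected periods gains 28−18 = 10 per period over cooperation, then loses 18−7 = 11 per period forever once punishment starts.
Gain: 10(1 + δ + … + δ^3); loss: 11·δ^4/(1−δ).
No profitable deviation ⇔ 10(1−δ^4) ≤ 11·δ^4, i.e. δ^4 ≥ 10/(10+11) = 10/21.
Hence δ ≥ (10/21)^(1/4) ≈ 0.831.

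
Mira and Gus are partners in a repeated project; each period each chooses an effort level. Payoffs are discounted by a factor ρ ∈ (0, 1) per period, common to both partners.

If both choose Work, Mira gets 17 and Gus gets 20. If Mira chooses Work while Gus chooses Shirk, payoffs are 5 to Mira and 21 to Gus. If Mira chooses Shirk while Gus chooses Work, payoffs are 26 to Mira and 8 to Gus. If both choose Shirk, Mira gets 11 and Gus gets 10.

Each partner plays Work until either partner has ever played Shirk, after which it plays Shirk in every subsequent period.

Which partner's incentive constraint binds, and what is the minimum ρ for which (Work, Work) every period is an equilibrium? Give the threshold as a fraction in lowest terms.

Mira's threshold: (26−17)/(26−11) = 3/5.
Gus's threshold: (21−20)/(21−10) = 1/11.
3/5 > 1/11, so Mira binds and ρ* = 3/5.

Mira; ρ ≥ 3/5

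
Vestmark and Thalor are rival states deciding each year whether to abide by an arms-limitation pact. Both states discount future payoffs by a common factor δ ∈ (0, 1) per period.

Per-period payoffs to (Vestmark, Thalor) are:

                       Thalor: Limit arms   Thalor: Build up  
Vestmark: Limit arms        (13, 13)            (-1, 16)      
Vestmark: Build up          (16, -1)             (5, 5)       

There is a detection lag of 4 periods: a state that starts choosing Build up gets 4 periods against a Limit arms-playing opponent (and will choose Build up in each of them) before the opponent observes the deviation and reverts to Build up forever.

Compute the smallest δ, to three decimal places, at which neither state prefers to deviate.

0.723

The best deviation is to choose Build up for all 4 undetected periods, earning 16 each, then 5 forever once detected.
Deviation value: 16(1−δ^4)/(1−δ) + 5δ^4/(1−δ); cooperation value: 13/(1−δ).
IC: 13 ≥ 16(1−δ^4) + 5δ^4 = 16 − 11δ^4.
So δ^4 ≥ 3/11, giving δ ≥ (3/11)^(1/4) ≈ 0.723.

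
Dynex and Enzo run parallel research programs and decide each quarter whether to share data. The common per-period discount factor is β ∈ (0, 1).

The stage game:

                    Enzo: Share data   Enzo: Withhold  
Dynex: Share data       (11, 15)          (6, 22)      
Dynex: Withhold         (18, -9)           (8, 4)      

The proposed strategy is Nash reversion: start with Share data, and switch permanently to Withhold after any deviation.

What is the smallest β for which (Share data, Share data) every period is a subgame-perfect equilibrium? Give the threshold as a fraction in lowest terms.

7/10

Dynex: cooperation gives 11 each period; deviation gives 18 once then 8 forever.
  11/(1−β) ≥ 18 + 8β/(1−β) ⇒ β ≥ 7/10.
Enzo: cooperation gives 15 each period; deviation gives 22 once then 4 forever.
  β ≥ 7/18.
Both must hold, so the binding constraint is Dynex's: β ≥ 7/10.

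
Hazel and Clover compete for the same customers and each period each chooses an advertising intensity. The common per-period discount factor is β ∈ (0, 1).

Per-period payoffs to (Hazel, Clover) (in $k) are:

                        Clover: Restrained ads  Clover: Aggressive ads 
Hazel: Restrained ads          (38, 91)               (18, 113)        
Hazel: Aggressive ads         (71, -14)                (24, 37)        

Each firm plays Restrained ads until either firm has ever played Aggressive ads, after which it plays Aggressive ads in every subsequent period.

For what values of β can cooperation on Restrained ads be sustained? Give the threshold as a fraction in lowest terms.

33/47

Hazel's threshold: (71−38)/(71−24) = 33/47.
Clover's threshold: (113−91)/(113−37) = 11/38.
33/47 > 11/38, so Hazel binds and β* = 33/47.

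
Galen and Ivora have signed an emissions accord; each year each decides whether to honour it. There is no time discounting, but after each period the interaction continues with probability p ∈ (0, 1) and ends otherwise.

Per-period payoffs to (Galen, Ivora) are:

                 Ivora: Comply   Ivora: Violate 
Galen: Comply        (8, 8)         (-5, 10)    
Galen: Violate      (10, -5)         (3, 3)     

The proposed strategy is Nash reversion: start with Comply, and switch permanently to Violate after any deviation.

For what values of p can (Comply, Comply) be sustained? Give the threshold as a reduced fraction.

2/7

With no time discounting, the continuation probability p plays the role of the discount factor.
Grim-trigger IC: 8/(1−p) ≥ 10 + 3p/(1−p) ⇒ p ≥ (10−8)/(10−3) = 2/7.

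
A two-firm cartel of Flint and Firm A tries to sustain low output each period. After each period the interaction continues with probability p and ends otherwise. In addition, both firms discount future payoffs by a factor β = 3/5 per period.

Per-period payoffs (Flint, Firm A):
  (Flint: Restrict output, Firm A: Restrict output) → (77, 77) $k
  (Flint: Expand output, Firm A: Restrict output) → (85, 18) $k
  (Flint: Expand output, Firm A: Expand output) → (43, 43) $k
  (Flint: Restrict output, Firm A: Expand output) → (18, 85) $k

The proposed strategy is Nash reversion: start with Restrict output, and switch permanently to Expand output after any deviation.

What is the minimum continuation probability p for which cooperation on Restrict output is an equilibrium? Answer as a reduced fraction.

20/63

With continuation probability p and discount β, the effective per-period discount factor is βp.
Grim-trigger IC: βp ≥ (85−77)/(85−43) = 4/21.
So p ≥ (4/21)/(3/5) = 20/63.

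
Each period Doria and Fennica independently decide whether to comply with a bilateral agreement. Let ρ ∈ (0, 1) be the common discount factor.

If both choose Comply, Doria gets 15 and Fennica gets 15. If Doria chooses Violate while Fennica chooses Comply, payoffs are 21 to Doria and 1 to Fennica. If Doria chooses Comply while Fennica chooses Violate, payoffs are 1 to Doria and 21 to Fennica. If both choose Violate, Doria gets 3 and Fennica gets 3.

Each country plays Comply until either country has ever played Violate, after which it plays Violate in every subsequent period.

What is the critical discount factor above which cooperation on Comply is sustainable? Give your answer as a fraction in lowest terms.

Cooperation forever yields 15 each period: 15/(1−ρ).
Deviating yields 21 once, then 3 forever: 21 + 3ρ/(1−ρ).
No profitable deviation requires 15/(1−ρ) ≥ 21 + 3ρ/(1−ρ).
Multiplying by (1−ρ): 15 ≥ 21(1−ρ) + 3ρ = 21 − 18ρ.
So 18ρ ≥ 6, i.e. ρ ≥ 6/18 = 1/3.

1/3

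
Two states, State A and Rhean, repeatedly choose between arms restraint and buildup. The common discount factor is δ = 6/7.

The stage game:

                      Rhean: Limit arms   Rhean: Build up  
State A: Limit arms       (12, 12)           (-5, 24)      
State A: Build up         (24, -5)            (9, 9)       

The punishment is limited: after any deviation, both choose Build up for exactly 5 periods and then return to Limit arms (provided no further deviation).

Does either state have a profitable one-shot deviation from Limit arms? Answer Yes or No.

Yes

IC: δ+…+δ^5 ≥ (24−12)/(12−9) = 4.
At δ = 6/7: partial sum = 3.2240 < 4.0000. Cooperation not sustainable.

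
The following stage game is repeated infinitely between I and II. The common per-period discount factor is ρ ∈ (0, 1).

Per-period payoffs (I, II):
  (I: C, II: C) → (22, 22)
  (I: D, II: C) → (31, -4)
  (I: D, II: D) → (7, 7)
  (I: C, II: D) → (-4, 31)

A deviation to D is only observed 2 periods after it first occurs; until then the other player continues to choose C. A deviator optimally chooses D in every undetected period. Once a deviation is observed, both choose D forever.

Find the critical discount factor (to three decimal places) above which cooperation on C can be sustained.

0.612

Deviating for the 2 undetected periods gains 31−22 = 9 per period over cooperation, then loses 22−7 = 15 per period forever once punishment starts.
Gain: 9(1 + ρ + … + ρ^1); loss: 15·ρ^2/(1−ρ).
No profitable deviation ⇔ 9(1−ρ^2) ≤ 15·ρ^2, i.e. ρ^2 ≥ 9/(9+15) = 3/8.
Hence ρ ≥ (3/8)^(1/2) ≈ 0.612.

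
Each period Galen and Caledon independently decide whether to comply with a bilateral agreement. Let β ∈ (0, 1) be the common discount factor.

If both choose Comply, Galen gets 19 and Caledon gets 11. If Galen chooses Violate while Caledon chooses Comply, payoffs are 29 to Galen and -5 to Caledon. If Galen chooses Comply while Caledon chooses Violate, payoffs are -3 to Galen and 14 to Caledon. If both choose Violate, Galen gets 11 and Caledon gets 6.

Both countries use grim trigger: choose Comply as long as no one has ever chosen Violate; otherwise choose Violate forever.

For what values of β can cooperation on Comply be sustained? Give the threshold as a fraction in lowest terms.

5/9

Galen's threshold: (29−19)/(29−11) = 5/9.
Caledon's threshold: (14−11)/(14−6) = 3/8.
5/9 > 3/8, so Galen binds and β* = 5/9.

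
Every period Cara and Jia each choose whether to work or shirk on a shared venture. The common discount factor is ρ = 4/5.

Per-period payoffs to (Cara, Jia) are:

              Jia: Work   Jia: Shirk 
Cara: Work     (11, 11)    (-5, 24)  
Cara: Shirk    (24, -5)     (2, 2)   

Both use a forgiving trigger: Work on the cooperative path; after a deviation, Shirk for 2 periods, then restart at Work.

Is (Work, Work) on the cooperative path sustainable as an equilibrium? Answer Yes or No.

No

A one-shot deviation gives 24 now, then 2 for 2 periods, then back to 11.
Gain from deviating: (24−11) today; loss: (11−2) in each of the next 2 periods.
No-deviation condition: (11−2)(ρ+…+ρ^2) ≥ 24−11, i.e. ρ+…+ρ^2 ≥ 13/9.
At ρ = 4/5: ρ+…+ρ^2 = 1.4400 < 1.4444.
So cooperation is not sustainable.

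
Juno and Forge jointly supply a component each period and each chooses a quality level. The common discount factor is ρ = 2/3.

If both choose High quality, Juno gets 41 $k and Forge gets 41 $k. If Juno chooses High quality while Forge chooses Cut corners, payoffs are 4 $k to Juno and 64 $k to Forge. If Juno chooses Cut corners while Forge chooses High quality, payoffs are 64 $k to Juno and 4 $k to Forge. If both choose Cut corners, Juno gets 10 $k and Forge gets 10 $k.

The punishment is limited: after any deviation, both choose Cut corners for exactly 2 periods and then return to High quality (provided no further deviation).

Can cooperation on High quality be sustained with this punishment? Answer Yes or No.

Yes

A one-shot deviation gives 64 now, then 10 for 2 periods, then back to 41.
Gain from deviating: (64−41) today; loss: (41−10) in each of the next 2 periods.
No-deviation condition: (41−10)(ρ+…+ρ^2) ≥ 64−41, i.e. ρ+…+ρ^2 ≥ 23/31.
At ρ = 2/3: ρ+…+ρ^2 = 1.1111 ≥ 0.7419.
So cooperation is sustainable.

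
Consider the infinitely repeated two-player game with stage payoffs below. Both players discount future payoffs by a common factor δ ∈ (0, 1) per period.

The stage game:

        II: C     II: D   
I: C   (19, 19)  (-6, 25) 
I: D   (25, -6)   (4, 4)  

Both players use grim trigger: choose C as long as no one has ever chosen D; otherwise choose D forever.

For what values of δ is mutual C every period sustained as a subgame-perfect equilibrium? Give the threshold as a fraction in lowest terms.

Cooperation forever yields 19 each period: 19/(1−δ).
Deviating yields 25 once, then 4 forever: 25 + 4δ/(1−δ).
No profitable deviation requires 19/(1−δ) ≥ 25 + 4δ/(1−δ).
Multiplying by (1−δ): 19 ≥ 25(1−δ) + 4δ = 25 − 21δ.
So 21δ ≥ 6, i.e. δ ≥ 6/21 = 2/7.

2/7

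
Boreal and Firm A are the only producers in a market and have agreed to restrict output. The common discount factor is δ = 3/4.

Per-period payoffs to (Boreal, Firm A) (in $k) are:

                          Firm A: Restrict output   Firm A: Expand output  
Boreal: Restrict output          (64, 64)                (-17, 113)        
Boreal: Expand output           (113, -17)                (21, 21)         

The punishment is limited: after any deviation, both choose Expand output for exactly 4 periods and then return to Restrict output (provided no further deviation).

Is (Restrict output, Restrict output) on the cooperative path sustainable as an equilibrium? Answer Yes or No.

Yes

IC: δ+…+δ^4 ≥ (113−64)/(64−21) = 49/43.
At δ = 3/4: partial sum = 2.0508 ≥ 1.1395. Cooperation sustainable.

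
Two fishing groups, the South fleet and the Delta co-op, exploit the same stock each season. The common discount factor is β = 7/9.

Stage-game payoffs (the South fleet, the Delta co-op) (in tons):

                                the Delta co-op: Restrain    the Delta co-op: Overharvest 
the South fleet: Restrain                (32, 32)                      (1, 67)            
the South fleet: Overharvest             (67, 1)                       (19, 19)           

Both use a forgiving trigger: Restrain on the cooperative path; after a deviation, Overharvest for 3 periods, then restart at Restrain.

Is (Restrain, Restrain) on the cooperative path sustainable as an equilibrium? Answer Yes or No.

IC: β+…+β^3 ≥ (67−32)/(32−19) = 35/13.
At β = 7/9: partial sum = 1.8532 < 2.6923. Cooperation not sustainable.

No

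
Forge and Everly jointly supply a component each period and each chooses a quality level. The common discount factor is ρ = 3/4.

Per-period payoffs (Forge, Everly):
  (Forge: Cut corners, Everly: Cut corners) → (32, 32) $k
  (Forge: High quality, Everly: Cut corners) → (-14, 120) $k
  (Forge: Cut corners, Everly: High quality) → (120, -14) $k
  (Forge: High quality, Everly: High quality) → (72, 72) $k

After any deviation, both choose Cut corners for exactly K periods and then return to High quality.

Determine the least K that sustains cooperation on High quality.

No profitable deviation requires (72−32)(ρ+…+ρ^K) ≥ 120−72, i.e. ρ+…+ρ^K ≥ 6/5 ≈ 1.2000.
With ρ = 3/4, the partial sums are K=1: 0.7500, K=2: 1.3125.
K = 2 is the first length at which the sum reaches 1.2000.

2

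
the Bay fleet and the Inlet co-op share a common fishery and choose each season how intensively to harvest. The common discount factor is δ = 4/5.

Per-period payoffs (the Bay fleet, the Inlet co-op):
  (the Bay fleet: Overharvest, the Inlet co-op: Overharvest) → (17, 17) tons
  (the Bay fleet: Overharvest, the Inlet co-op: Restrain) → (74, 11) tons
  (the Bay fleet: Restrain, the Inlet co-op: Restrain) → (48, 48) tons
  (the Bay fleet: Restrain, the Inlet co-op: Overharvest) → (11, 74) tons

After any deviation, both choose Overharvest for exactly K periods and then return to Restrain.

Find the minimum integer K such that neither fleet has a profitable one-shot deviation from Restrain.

No profitable deviation requires (48−17)(δ+…+δ^K) ≥ 74−48, i.e. δ+…+δ^K ≥ 26/31 ≈ 0.8387.
With δ = 4/5, the partial sums are K=1: 0.8000, K=2: 1.4400.
K = 2 is the first length at which the sum reaches 0.8387.

2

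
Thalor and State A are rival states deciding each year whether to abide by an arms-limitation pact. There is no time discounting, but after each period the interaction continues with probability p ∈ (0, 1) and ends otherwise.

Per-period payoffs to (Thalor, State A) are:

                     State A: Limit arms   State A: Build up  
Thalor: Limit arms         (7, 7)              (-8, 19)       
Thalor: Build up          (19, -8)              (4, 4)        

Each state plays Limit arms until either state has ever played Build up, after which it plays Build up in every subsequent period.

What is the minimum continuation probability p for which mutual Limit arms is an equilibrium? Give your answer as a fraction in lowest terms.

4/5

Expected cooperation value is 7 + p·7 + p²·7 + … = 7/(1−p); deviation gives 19 + p·4/(1−p).
7 ≥ 19(1−p) + 4p ⇒ 15p ≥ 12 ⇒ p ≥ 12/15 = 4/5.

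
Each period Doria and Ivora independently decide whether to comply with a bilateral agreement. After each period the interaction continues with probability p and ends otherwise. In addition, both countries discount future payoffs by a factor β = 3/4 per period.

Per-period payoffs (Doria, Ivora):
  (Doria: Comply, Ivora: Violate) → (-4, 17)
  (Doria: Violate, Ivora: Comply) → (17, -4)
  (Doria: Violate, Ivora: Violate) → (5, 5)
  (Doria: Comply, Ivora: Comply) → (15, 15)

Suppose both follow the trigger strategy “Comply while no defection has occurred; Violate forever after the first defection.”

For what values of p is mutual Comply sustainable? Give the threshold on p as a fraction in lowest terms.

Expected continuation weight on next period's payoff is β·p = 3/4·p, which plays the role of the discount factor.
Cooperation requires 3/4·p ≥ (17−15)/(17−5) = 1/6, hence p ≥ 2/9.

2/9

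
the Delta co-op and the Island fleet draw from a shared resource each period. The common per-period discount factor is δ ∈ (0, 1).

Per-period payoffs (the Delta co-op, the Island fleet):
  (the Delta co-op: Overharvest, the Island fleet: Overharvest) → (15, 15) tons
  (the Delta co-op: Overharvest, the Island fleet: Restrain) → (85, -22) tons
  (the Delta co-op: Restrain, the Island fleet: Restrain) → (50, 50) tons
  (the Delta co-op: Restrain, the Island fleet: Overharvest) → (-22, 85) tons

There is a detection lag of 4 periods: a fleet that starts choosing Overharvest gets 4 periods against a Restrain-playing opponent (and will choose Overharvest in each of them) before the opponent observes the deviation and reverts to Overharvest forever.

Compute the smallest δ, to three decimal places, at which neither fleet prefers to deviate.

Deviating for the 4 undetected periods gains 85−50 = 35 per period over cooperation, then loses 50−15 = 35 per period forever once punishment starts.
Gain: 35(1 + δ + … + δ^3); loss: 35·δ^4/(1−δ).
No profitable deviation ⇔ 35(1−δ^4) ≤ 35·δ^4, i.e. δ^4 ≥ 35/(35+35) = 1/2.
Hence δ ≥ (1/2)^(1/4) ≈ 0.841.

0.841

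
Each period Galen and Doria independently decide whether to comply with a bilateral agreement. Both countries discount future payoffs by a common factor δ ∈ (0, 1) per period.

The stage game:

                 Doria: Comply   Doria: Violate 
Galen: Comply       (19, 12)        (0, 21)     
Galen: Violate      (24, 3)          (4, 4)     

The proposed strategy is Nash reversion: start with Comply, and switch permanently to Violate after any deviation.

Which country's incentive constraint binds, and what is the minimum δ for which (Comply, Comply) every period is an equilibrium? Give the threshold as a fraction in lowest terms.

For Galen: deviation gain 24−19 = 5, per-period punishment loss 19−4 = 15. IC gives δ ≥ 5/20 = 1/4.
For Doria: gain 9, loss 8 per period, so δ ≥ 9/17.
The tighter constraint is Doria's, so cooperation needs δ ≥ 9/17.

Doria; δ ≥ 9/17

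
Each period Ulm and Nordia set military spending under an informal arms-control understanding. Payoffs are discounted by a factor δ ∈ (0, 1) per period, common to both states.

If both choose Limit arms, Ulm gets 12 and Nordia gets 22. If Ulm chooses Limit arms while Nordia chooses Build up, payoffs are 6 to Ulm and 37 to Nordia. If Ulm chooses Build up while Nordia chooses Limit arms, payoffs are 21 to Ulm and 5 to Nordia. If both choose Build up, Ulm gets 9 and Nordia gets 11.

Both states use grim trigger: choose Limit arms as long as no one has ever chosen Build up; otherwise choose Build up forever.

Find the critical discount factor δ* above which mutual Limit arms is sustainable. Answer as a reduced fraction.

For Ulm: deviation gain 21−12 = 9, per-period punishment loss 12−9 = 3. IC gives δ ≥ 9/12 = 3/4.
For Nordia: gain 15, loss 11 per period, so δ ≥ 15/26.
The tighter constraint is Ulm's, so cooperation needs δ ≥ 3/4.

3/4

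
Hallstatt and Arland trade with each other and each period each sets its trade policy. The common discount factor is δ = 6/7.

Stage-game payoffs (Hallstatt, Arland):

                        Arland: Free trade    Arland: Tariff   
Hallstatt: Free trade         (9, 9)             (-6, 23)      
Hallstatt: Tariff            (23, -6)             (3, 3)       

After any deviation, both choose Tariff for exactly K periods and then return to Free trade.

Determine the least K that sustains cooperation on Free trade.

4

No profitable deviation requires (9−3)(δ+…+δ^K) ≥ 23−9, i.e. δ+…+δ^K ≥ 7/3 ≈ 2.3333.
With δ = 6/7, the partial sums are K=1: 0.8571, K=2: 1.5918, K=3: 2.2216, K=4: 2.7613.
K = 4 is the first length at which the sum reaches 2.3333.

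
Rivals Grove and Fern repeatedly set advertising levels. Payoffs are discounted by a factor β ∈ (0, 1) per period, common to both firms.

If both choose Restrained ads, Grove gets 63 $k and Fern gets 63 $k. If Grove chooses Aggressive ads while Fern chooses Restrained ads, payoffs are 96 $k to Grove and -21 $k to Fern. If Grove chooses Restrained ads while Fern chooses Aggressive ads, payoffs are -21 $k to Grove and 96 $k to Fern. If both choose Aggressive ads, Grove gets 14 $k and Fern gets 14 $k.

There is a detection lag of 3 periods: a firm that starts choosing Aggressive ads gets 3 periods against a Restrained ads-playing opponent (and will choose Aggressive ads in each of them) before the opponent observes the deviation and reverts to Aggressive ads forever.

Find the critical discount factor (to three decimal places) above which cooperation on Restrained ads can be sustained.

The best deviation is to choose Aggressive ads for all 3 undetected periods, earning 96 each, then 14 forever once detected.
Deviation value: 96(1−β^3)/(1−β) + 14β^3/(1−β); cooperation value: 63/(1−β).
IC: 63 ≥ 96(1−β^3) + 14β^3 = 96 − 82β^3.
So β^3 ≥ 33/82, giving β ≥ (33/82)^(1/3) ≈ 0.738.

0.738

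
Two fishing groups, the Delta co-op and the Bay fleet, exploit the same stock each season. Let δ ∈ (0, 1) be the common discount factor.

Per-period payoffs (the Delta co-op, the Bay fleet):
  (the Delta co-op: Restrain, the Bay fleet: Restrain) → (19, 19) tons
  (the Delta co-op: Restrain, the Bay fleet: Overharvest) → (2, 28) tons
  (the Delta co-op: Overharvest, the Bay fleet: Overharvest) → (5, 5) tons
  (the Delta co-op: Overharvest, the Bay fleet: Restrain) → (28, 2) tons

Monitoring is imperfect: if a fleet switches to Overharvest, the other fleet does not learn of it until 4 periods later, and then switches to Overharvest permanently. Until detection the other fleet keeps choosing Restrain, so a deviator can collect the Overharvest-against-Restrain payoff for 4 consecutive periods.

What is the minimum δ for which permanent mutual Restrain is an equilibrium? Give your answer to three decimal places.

0.791

The best deviation is to choose Overharvest for all 4 undetected periods, earning 28 each, then 5 forever once detected.
Deviation value: 28(1−δ^4)/(1−δ) + 5δ^4/(1−δ); cooperation value: 19/(1−δ).
IC: 19 ≥ 28(1−δ^4) + 5δ^4 = 28 − 23δ^4.
So δ^4 ≥ 9/23, giving δ ≥ (9/23)^(1/4) ≈ 0.791.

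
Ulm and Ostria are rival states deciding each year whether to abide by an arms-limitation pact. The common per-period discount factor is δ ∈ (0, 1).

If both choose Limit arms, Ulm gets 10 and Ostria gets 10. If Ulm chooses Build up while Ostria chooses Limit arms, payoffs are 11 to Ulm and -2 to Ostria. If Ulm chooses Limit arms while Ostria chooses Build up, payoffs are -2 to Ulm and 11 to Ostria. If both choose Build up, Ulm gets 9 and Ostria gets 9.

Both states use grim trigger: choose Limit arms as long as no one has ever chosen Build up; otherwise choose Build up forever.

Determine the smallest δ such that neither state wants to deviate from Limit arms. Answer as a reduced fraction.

1/2

10/(1−δ) ≥ 11 + 9δ/(1−δ)
10 ≥ 11 − 2δ
δ ≥ 1/2.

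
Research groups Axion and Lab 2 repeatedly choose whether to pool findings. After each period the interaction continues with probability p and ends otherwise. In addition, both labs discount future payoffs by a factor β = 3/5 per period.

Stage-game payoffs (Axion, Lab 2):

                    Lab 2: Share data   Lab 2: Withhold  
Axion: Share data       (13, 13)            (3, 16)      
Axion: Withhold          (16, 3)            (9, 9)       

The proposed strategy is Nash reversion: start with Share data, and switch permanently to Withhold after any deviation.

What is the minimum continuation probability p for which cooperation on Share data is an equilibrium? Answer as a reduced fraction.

With continuation probability p and discount β, the effective per-period discount factor is βp.
Grim-trigger IC: βp ≥ (16−13)/(16−9) = 3/7.
So p ≥ (3/7)/(3/5) = 5/7.

5/7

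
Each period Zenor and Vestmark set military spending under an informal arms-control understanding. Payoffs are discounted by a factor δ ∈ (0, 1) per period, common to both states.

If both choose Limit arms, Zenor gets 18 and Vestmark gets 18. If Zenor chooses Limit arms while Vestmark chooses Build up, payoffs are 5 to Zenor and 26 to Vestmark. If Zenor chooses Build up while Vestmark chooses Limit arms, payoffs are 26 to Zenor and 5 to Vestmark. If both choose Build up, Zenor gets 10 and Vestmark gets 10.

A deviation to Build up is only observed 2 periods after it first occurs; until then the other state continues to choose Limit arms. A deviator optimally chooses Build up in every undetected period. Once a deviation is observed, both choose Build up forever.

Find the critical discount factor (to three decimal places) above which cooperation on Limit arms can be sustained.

A deviator earns 26 for 2 periods, then 10 forever; cooperating earns 18 forever. Multiplying the IC by (1−δ):
18 ≥ 26(1−δ^2) + 10δ^2, so 16·δ^2 ≥ 8 and δ^2 ≥ 1/2.
δ ≥ (1/2)^(1/2) ≈ 0.707.

0.707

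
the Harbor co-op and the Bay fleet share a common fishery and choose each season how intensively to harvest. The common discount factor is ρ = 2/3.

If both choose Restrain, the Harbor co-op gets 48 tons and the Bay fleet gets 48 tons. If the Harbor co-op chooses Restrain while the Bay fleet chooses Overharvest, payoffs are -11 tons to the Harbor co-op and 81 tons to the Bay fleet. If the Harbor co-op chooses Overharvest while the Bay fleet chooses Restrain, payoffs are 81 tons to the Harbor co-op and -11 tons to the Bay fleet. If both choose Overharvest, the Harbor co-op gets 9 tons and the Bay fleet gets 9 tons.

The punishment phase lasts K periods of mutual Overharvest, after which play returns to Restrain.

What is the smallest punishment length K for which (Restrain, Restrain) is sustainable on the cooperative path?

Need Σ_{k=1}^{K} ρ^k ≥ (81−48)/(48−9) = 0.8462 at ρ = 2/3.
At K = 1 the sum is 0.6667 < 0.8462; at K = 2 it is 1.1111 ≥ 0.8462.
So the minimum punishment length is K = 2.

2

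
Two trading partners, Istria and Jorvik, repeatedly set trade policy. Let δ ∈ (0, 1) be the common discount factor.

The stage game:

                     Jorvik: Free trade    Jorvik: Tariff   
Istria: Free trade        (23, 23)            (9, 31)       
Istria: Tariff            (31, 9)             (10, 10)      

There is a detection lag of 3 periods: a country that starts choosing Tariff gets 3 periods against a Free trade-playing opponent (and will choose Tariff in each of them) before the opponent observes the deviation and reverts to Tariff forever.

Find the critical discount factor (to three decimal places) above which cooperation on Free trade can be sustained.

Deviating for the 3 undetected periods gains 31−23 = 8 per period over cooperation, then loses 23−10 = 13 per period forever once punishment starts.
Gain: 8(1 + δ + … + δ^2); loss: 13·δ^3/(1−δ).
No profitable deviation ⇔ 8(1−δ^3) ≤ 13·δ^3, i.e. δ^3 ≥ 8/(8+13) = 8/21.
Hence δ ≥ (8/21)^(1/3) ≈ 0.725.

0.725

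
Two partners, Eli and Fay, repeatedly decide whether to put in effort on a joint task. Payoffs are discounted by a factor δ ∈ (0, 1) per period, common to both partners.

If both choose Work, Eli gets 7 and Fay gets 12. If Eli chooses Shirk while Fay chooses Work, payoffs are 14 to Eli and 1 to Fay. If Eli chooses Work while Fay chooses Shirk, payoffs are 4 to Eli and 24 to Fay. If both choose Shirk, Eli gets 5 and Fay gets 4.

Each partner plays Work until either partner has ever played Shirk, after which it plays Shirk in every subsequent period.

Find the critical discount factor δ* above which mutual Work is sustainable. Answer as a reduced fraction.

7/9

Eli's threshold: (14−7)/(14−5) = 7/9.
Fay's threshold: (24−12)/(24−4) = 3/5.
7/9 > 3/5, so Eli binds and δ* = 7/9.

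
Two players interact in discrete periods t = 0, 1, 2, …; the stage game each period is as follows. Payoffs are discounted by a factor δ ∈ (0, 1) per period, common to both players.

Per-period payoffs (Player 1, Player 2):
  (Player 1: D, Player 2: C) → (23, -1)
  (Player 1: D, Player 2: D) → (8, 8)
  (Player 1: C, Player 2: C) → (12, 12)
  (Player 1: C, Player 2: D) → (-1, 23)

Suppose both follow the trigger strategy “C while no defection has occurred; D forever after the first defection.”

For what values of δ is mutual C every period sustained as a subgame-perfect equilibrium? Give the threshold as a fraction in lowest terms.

11/15

12/(1−δ) ≥ 23 + 8δ/(1−δ)
12 ≥ 23 − 15δ
δ ≥ 11/15.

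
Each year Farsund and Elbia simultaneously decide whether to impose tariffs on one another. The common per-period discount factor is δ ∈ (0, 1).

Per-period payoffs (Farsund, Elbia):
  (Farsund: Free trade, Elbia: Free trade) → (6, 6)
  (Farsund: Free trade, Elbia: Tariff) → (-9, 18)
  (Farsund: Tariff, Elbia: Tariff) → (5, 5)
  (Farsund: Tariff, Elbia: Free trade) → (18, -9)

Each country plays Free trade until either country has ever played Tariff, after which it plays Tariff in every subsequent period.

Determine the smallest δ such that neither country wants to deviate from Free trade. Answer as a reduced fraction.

Cooperation forever yields 6 each period: 6/(1−δ).
Deviating yields 18 once, then 5 forever: 18 + 5δ/(1−δ).
No profitable deviation requires 6/(1−δ) ≥ 18 + 5δ/(1−δ).
Multiplying by (1−δ): 6 ≥ 18(1−δ) + 5δ = 18 − 13δ.
So 13δ ≥ 12, i.e. δ ≥ 12/13.

12/13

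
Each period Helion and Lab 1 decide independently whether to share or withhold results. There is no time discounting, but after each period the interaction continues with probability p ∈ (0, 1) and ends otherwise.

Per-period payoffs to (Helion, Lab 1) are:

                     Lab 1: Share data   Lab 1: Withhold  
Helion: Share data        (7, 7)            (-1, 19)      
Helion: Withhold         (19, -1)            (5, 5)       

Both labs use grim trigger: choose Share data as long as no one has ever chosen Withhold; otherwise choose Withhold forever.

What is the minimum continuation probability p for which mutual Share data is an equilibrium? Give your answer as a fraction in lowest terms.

6/7

Expected cooperation value is 7 + p·7 + p²·7 + … = 7/(1−p); deviation gives 19 + p·5/(1−p).
7 ≥ 19(1−p) + 5p ⇒ 14p ≥ 12 ⇒ p ≥ 12/14 = 6/7.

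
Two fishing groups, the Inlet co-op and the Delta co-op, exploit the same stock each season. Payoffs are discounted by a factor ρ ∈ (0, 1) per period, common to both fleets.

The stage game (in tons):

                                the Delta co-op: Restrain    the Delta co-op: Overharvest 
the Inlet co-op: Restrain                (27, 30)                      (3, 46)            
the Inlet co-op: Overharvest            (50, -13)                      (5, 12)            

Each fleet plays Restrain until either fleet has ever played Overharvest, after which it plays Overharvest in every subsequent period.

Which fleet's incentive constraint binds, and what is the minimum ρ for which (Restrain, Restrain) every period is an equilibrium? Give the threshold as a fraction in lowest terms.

the Inlet co-op; ρ ≥ 23/45

the Inlet co-op's threshold: (50−27)/(50−5) = 23/45.
the Delta co-op's threshold: (46−30)/(46−12) = 8/17.
23/45 > 8/17, so the Inlet co-op binds and ρ* = 23/45.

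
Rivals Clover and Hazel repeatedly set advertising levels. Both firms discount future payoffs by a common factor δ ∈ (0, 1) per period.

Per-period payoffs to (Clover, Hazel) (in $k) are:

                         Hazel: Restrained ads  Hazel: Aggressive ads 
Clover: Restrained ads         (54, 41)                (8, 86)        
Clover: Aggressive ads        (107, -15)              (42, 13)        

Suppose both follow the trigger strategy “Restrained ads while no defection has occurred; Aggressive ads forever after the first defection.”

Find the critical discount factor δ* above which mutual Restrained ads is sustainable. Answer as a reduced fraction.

53/65

Clover's threshold: (107−54)/(107−42) = 53/65.
Hazel's threshold: (86−41)/(86−13) = 45/73.
53/65 > 45/73, so Clover binds and δ* = 53/65.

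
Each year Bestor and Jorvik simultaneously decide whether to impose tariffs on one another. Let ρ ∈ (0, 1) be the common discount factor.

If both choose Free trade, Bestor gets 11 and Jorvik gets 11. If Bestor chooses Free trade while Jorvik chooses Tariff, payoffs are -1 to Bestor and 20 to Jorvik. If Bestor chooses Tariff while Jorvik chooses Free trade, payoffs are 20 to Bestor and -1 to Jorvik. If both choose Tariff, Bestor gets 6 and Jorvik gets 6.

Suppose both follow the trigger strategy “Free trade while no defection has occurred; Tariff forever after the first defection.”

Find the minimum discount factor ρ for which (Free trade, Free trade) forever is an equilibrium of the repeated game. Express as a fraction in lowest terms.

One-period gain from deviating is 20 − 11 = 9. The loss is 11 − 6 = 5 in every subsequent period, with present value 5·ρ/(1−ρ).
Deviation is unprofitable when 5·ρ/(1−ρ) ≥ 9, i.e. ρ/(1−ρ) ≥ 9/5.
Equivalently ρ ≥ 9/(9+5) = 9/14.

9/14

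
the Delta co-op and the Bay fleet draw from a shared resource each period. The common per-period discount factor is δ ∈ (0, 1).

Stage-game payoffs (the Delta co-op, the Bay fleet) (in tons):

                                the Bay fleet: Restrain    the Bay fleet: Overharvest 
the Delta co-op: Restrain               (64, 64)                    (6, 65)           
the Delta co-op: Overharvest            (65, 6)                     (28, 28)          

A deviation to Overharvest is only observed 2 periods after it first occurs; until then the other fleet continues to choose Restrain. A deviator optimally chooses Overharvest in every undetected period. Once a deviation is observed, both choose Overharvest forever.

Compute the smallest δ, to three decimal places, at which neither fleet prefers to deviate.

0.164

A deviator earns 65 for 2 periods, then 28 forever; cooperating earns 64 forever. Multiplying the IC by (1−δ):
64 ≥ 65(1−δ^2) + 28δ^2, so 37·δ^2 ≥ 1 and δ^2 ≥ 1/37.
δ ≥ (1/37)^(1/2) ≈ 0.164.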